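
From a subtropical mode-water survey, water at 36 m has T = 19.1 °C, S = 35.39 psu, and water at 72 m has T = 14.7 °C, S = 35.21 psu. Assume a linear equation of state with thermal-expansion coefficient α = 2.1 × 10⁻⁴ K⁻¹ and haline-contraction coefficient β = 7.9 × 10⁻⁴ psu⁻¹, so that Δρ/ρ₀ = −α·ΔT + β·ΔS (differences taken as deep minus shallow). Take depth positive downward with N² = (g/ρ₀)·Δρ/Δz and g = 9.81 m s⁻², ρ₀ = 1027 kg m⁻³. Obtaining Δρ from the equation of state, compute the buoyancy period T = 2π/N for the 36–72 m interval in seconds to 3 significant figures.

ΔT = -4.4 K, ΔS = -0.18 psu (deep − shallow).
Δρ/ρ₀ = −αΔT + βΔS = 9.24 × 10⁻⁴ − 1.422 × 10⁻⁴ = 7.818 × 10⁻⁴, so Δρ ≈ 0.8029 kg m⁻³.
N² = (g/ρ₀)·Δρ/Δz = g·(Δρ/ρ₀)/Δz = 9.81 × 7.818 × 10⁻⁴ / 36 = 2.1304 × 10⁻⁴ s⁻².
N = √(2.1304 × 10⁻⁴) = 0.014596 rad s⁻¹ → T = 2π/N = 430.47 s ≈ 430 s.

430 s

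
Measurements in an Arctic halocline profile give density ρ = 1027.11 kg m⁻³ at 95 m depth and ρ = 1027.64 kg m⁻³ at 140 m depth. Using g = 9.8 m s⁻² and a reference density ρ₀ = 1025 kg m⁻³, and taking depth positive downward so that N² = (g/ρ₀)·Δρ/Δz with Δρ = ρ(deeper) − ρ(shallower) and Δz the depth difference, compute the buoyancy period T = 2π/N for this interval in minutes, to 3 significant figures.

9.87 min

Δρ = 1027.64 − 1027.11 = 0.53 kg m⁻³ over Δz = 140 − 95 = 45 m.
N² = (9.8/1025) × (0.53/45) = 1.1261 × 10⁻⁴ s⁻².
N = √(1.1261 × 10⁻⁴) = 0.010612 rad s⁻¹, so T = 2π/N = 592.08 s = 9.8680 min ≈ 9.87 min.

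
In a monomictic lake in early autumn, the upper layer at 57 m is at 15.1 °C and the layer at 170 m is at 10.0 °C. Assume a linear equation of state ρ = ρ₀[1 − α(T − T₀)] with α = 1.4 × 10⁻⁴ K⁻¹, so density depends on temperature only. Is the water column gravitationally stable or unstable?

stable

ΔT = 10.0 − 15.1 = -5.1 K, so Δρ/ρ₀ = −αΔT = 7.14 × 10⁻⁴.
Δρ/ρ₀ > 0, so Δρ > 0: deeper water is denser → statically stable.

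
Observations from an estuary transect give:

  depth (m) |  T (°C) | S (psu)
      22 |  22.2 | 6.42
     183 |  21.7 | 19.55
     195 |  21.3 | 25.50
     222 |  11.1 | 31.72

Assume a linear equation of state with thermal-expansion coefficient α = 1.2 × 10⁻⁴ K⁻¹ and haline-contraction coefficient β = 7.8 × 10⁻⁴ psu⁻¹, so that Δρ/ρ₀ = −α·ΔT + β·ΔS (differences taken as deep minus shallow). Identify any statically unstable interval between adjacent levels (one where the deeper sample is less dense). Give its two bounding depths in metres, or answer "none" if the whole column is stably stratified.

Evaluate Δρ/ρ₀ = −αΔT + βΔS across each adjacent pair:
  22–183 m: −αΔT+βΔS = −(1.2 × 10⁻⁴)(-0.5)+(7.8 × 10⁻⁴)(+13.13) = 0.010 → stable
  183–195 m: −αΔT+βΔS = −(1.2 × 10⁻⁴)(-0.4)+(7.8 × 10⁻⁴)(+5.95) = 4.7 × 10⁻³ → stable
  195–222 m: −αΔT+βΔS = −(1.2 × 10⁻⁴)(-10.2)+(7.8 × 10⁻⁴)(+6.22) = 6.1 × 10⁻³ → stable
Every interval has Δρ > 0: the column is stably stratified throughout.

none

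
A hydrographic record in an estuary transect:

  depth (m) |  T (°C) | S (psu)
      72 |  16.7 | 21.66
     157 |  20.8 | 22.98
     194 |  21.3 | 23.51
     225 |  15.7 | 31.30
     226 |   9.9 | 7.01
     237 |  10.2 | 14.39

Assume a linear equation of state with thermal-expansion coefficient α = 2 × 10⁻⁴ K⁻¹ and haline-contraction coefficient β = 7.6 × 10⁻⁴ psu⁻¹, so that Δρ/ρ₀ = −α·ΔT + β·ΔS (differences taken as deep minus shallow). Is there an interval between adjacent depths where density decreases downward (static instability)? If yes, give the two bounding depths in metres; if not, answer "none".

Evaluate Δρ/ρ₀ = −αΔT + βΔS across each adjacent pair:
  72–157 m: −αΔT+βΔS = −(2 × 10⁻⁴)(+4.1)+(7.6 × 10⁻⁴)(+1.32) = 1.8 × 10⁻⁴ → stable
  157–194 m: −αΔT+βΔS = −(2 × 10⁻⁴)(+0.5)+(7.6 × 10⁻⁴)(+0.53) = 3.0 × 10⁻⁴ → stable
  194–225 m: −αΔT+βΔS = −(2 × 10⁻⁴)(-5.6)+(7.6 × 10⁻⁴)(+7.79) = 7.0 × 10⁻³ → stable
  225–226 m: −αΔT+βΔS = −(2 × 10⁻⁴)(-5.8)+(7.6 × 10⁻⁴)(-24.29) = -0.017 → UNSTABLE
  226–237 m: −αΔT+βΔS = −(2 × 10⁻⁴)(+0.3)+(7.6 × 10⁻⁴)(+7.38) = 5.5 × 10⁻³ → stable
The 225–226 m interval has Δρ < 0: lighter water underlies denser water.

225–226 m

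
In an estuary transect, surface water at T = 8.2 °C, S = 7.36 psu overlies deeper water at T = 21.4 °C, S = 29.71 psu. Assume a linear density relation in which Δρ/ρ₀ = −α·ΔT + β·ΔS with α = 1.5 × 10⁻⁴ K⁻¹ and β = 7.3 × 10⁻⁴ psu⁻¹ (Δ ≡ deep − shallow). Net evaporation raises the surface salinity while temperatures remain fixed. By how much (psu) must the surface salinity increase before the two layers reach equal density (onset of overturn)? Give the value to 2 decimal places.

19.64 psu

Neutral buoyancy requires −α(T_deep − T_surf) + β(S_deep − S_surf′) = 0.
S_surf′ = S_deep − (α/β)·ΔT = 29.71 − (1.5 × 10⁻⁴/7.3 × 10⁻⁴)·(+13.2) = 26.9977 psu.
Increase required: 26.9977 − 7.36 = 19.6377 psu.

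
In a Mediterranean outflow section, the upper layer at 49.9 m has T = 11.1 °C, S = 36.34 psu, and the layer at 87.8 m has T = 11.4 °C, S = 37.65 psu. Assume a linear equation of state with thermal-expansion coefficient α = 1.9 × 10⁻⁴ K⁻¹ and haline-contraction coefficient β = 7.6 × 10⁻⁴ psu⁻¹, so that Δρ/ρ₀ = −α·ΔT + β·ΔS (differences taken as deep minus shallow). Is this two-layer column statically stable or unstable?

ΔT = 11.4 − 11.1 = +0.3 K and ΔS = 37.65 − 36.34 = +1.31 psu (deep − shallow).
−αΔT = -5.70 × 10⁻⁵; βΔS = 9.956 × 10⁻⁴; sum Δρ/ρ₀ = 9.386 × 10⁻⁴.
Δρ/ρ₀ > 0, so Δρ > 0: deeper water is denser → statically stable.

stable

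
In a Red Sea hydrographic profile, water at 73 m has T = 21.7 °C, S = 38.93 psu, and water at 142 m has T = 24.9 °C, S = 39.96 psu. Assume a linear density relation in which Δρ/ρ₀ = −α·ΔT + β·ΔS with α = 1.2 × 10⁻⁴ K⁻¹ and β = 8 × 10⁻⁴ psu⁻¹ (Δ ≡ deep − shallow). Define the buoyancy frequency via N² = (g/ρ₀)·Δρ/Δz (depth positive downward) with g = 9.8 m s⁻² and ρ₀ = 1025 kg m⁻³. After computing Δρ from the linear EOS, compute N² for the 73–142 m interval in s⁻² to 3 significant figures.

6.25 × 10⁻⁵ s⁻²

ΔT = +3.2 K, ΔS = +1.03 psu (deep − shallow).
Δρ/ρ₀ = −αΔT + βΔS = -3.84 × 10⁻⁴ + 8.24 × 10⁻⁴ = 4.40 × 10⁻⁴, so Δρ ≈ 0.4510 kg m⁻³.
N² = (g/ρ₀)·Δρ/Δz = g·(Δρ/ρ₀)/Δz = 9.8 × 4.40 × 10⁻⁴ / 69 = 6.2493 × 10⁻⁵ s⁻² ≈ 6.25 × 10⁻⁵ s⁻².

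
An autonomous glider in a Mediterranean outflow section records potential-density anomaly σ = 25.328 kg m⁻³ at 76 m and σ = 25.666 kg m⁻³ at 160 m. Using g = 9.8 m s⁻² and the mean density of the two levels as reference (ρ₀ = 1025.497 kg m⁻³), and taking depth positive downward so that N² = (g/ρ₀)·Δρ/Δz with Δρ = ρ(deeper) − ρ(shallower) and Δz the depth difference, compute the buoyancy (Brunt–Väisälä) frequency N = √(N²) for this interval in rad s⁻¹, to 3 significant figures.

6.20 × 10⁻³ rad s⁻¹

Δρ = 1025.666 − 1025.328 = 0.338 kg m⁻³ over Δz = 160 − 76 = 84 m.
N² = (9.8/1025.497) × (0.338/84) = 3.8453 × 10⁻⁵ s⁻².
N = √(3.8453 × 10⁻⁵) = 6.2010 × 10⁻³ rad s⁻¹ ≈ 6.20 × 10⁻³ rad s⁻¹.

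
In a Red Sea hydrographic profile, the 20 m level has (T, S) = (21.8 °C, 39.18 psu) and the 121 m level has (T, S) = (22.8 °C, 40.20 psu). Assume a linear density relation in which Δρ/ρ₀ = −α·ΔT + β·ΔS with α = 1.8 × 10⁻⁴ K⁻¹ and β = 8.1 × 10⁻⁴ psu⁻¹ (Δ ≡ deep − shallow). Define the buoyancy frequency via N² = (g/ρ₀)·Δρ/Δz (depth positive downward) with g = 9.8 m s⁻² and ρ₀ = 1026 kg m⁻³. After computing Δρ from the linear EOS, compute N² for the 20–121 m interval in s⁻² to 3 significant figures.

ΔT = +1.0 K, ΔS = +1.02 psu (deep − shallow).
Δρ/ρ₀ = −αΔT + βΔS = -1.80 × 10⁻⁴ + 8.262 × 10⁻⁴ = 6.462 × 10⁻⁴, so Δρ ≈ 0.6630 kg m⁻³.
N² = (g/ρ₀)·Δρ/Δz = g·(Δρ/ρ₀)/Δz = 9.8 × 6.462 × 10⁻⁴ / 101 = 6.2701 × 10⁻⁵ s⁻² ≈ 6.27 × 10⁻⁵ s⁻².

6.27 × 10⁻⁵ s⁻²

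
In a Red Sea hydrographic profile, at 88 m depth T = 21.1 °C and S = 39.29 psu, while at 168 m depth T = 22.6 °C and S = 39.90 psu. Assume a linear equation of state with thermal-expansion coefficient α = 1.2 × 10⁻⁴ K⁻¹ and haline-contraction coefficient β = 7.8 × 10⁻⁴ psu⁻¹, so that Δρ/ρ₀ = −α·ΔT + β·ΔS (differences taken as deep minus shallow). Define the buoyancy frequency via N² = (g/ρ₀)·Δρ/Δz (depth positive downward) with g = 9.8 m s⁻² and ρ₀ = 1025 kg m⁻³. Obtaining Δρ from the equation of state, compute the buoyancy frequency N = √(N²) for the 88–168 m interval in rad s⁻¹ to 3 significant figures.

ΔT = +1.5 K, ΔS = +0.61 psu (deep − shallow).
Δρ/ρ₀ = −αΔT + βΔS = -1.80 × 10⁻⁴ + 4.758 × 10⁻⁴ = 2.958 × 10⁻⁴, so Δρ ≈ 0.3032 kg m⁻³.
N² = (g/ρ₀)·Δρ/Δz = g·(Δρ/ρ₀)/Δz = 9.8 × 2.958 × 10⁻⁴ / 80 = 3.6235 × 10⁻⁵ s⁻².
N = √(3.6235 × 10⁻⁵) = 6.0196 × 10⁻³ rad s⁻¹ ≈ 6.02 × 10⁻³ rad s⁻¹.

6.02 × 10⁻³ rad s⁻¹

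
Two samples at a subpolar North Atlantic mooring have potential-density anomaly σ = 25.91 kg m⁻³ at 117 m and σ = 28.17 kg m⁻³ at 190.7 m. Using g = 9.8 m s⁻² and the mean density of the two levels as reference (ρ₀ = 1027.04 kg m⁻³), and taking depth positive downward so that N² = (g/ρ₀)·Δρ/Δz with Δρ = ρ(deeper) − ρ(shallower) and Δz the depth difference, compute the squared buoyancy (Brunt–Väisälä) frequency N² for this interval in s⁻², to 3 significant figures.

2.93 × 10⁻⁴ s⁻²

Δρ = 1028.17 − 1025.91 = 2.26 kg m⁻³ over Δz = 190.7 − 117 = 73.7 m.
N² = (9.8/1027.04) × (2.26/73.7) = 2.9260 × 10⁻⁴ s⁻² ≈ 2.93 × 10⁻⁴ s⁻².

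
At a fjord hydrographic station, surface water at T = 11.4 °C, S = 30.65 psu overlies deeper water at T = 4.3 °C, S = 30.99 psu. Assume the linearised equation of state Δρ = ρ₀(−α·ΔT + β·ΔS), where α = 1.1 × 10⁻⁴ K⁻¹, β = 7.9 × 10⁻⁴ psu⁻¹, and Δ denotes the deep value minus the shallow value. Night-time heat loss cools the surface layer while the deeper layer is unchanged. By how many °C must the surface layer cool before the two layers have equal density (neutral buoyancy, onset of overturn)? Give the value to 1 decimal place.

Neutral buoyancy requires Δρ = 0, i.e. −α(T_deep − T_surf′) + β(S_deep − S_surf) = 0.
T_surf′ = T_deep − (β/α)·ΔS = 4.3 − (7.9 × 10⁻⁴/1.1 × 10⁻⁴)·(+0.34) = 1.858 °C.
Cooling required: 11.4 − (1.858) = 9.542 °C.

9.5 °C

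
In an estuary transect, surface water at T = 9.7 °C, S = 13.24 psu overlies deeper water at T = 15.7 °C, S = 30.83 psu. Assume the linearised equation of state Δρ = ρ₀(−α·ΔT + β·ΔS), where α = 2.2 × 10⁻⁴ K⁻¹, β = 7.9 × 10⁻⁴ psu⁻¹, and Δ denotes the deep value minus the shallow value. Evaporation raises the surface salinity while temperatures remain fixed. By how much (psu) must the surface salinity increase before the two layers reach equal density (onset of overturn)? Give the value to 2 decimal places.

Neutral buoyancy requires −α(T_deep − T_surf) + β(S_deep − S_surf′) = 0.
S_surf′ = S_deep − (α/β)·ΔT = 30.83 − (2.2 × 10⁻⁴/7.9 × 10⁻⁴)·(+6.0) = 29.1591 psu.
Increase required: 29.1591 − 13.24 = 15.9191 psu.

15.92 psu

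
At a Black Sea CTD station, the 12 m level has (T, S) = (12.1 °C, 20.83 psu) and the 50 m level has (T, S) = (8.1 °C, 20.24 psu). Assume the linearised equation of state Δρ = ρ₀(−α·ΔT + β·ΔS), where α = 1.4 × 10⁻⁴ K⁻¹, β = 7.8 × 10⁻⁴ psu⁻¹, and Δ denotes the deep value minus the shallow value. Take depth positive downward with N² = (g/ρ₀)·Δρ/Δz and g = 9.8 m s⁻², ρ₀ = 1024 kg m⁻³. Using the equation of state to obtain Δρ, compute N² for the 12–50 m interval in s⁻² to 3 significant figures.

ΔT = -4.0 K, ΔS = -0.59 psu (deep − shallow).
Δρ/ρ₀ = −αΔT + βΔS = 5.60 × 10⁻⁴ − 4.602 × 10⁻⁴ = 9.98 × 10⁻⁵, so Δρ ≈ 0.1022 kg m⁻³.
N² = (g/ρ₀)·Δρ/Δz = g·(Δρ/ρ₀)/Δz = 9.8 × 9.98 × 10⁻⁵ / 38 = 2.5738 × 10⁻⁵ s⁻² ≈ 2.57 × 10⁻⁵ s⁻².

2.57 × 10⁻⁵ s⁻²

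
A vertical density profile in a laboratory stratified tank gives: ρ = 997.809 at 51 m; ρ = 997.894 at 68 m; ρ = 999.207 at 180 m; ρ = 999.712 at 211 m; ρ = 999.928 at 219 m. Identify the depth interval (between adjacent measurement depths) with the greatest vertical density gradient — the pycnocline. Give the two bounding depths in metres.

211–219 m

Compute the density gradient over each adjacent pair:
  51–68 m: Δρ/Δz = 0.085/17 = 5.0 × 10⁻³ kg m⁻⁴
  68–180 m: Δρ/Δz = 1.313/112 = 0.012 kg m⁻⁴
  180–211 m: Δρ/Δz = 0.505/31 = 0.016 kg m⁻⁴
  211–219 m: Δρ/Δz = 0.216/8 = 0.027 kg m⁻⁴
The largest gradient is in the 211–219 m interval — the pycnocline.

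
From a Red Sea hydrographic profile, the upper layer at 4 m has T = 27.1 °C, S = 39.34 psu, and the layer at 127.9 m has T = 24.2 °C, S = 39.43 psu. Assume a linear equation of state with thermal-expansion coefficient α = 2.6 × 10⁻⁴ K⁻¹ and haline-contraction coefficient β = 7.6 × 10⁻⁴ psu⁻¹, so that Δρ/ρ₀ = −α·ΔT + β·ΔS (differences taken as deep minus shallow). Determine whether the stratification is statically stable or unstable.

ΔT = 24.2 − 27.1 = -2.9 K and ΔS = 39.43 − 39.34 = +0.09 psu (deep − shallow).
−αΔT = 7.54 × 10⁻⁴; βΔS = 6.84 × 10⁻⁵; sum Δρ/ρ₀ = 8.224 × 10⁻⁴.
Δρ/ρ₀ > 0, so Δρ > 0: deeper water is denser → statically stable.

stable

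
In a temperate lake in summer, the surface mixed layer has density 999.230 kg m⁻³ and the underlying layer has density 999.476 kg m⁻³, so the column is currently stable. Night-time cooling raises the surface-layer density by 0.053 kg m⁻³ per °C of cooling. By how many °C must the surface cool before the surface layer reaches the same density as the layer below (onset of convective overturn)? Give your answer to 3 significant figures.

Density deficit of the surface layer: 999.476 − 999.230 = 0.246 kg m⁻³.
Required change = 0.246 / 0.053 = 4.64 °C.

4.64 °C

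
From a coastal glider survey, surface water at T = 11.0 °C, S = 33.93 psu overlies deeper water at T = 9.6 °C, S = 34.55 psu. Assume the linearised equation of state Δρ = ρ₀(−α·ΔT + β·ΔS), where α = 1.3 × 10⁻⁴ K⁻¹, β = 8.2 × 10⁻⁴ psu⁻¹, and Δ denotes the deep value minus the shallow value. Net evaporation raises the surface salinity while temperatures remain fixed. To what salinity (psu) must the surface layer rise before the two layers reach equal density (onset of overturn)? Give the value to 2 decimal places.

34.77 psu

Neutral buoyancy requires −α(T_deep − T_surf) + β(S_deep − S_surf′) = 0.
S_surf′ = S_deep − (α/β)·ΔT = 34.55 − (1.3 × 10⁻⁴/8.2 × 10⁻⁴)·(-1.4) = 34.7720 psu.
Increase required: 34.7720 − 33.93 = 0.8420 psu.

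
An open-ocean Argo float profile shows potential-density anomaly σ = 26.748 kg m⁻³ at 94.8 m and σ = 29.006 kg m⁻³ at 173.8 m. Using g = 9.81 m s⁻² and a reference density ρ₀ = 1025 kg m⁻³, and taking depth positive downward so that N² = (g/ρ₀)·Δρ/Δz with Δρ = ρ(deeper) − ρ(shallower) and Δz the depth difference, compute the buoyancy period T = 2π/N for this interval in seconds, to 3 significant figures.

Δρ = 1029.006 − 1026.748 = 2.258 kg m⁻³ over Δz = 173.8 − 94.8 = 79 m.
N² = (9.81/1025) × (2.258/79) = 2.7355 × 10⁻⁴ s⁻².
N = √(2.7355 × 10⁻⁴) = 0.016539 rad s⁻¹, so T = 2π/N = 379.90 s ≈ 380 s.
N² > 0, so the interval is statically stable.

380 s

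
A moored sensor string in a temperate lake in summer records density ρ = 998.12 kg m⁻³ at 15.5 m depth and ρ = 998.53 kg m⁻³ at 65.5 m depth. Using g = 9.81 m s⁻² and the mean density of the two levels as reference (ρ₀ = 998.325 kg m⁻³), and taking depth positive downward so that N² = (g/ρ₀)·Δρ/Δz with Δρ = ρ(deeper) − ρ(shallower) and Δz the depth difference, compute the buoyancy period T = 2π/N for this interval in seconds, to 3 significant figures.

Δρ = 998.53 − 998.12 = 0.41 kg m⁻³ over Δz = 65.5 − 15.5 = 50 m.
N² = (9.81/998.325) × (0.41/50) = 8.0577 × 10⁻⁵ s⁻².
N = √(8.0577 × 10⁻⁵) = 8.9765 × 10⁻³ rad s⁻¹, so T = 2π/N = 699.96 s ≈ 700 s.
Since Δρ > 0 the layer is stably stratified.

700 s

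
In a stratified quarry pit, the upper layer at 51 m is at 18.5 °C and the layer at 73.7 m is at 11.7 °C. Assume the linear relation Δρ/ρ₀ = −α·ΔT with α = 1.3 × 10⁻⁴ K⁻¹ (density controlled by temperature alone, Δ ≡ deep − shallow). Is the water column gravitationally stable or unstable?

ΔT = 11.7 − 18.5 = -6.8 K, so Δρ/ρ₀ = −αΔT = 8.84 × 10⁻⁴.
Δρ/ρ₀ > 0, so Δρ > 0: deeper water is denser → statically stable.

stable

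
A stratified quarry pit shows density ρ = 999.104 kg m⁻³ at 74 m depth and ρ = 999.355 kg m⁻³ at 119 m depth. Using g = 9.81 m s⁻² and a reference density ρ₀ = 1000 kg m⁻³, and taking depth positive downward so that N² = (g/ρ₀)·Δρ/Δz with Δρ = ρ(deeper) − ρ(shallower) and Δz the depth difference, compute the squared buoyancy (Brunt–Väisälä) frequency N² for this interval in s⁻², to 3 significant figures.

Δρ = 999.355 − 999.104 = 0.251 kg m⁻³ over Δz = 119 − 74 = 45 m.
N² = (9.81/1000) × (0.251/45) = 5.4718 × 10⁻⁵ s⁻² ≈ 5.47 × 10⁻⁵ s⁻².

5.47 × 10⁻⁵ s⁻²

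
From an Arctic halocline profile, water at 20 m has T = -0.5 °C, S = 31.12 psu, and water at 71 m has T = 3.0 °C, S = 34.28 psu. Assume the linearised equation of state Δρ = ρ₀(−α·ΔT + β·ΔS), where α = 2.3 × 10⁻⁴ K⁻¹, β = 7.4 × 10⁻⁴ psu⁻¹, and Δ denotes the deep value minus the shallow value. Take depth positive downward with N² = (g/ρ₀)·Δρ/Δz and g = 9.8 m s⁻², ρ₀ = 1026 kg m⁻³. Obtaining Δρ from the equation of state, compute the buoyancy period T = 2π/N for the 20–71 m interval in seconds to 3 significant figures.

366 s

ΔT = +3.5 K, ΔS = +3.16 psu (deep − shallow).
Δρ/ρ₀ = −αΔT + βΔS = -8.05 × 10⁻⁴ + 2.3384 × 10⁻³ = 1.5334 × 10⁻³, so Δρ ≈ 1.573 kg m⁻³.
N² = (g/ρ₀)·Δρ/Δz = g·(Δρ/ρ₀)/Δz = 9.8 × 1.5334 × 10⁻³ / 51 = 2.9465 × 10⁻⁴ s⁻².
N = √(2.9465 × 10⁻⁴) = 0.017165 rad s⁻¹ → T = 2π/N = 366.05 s ≈ 366 s.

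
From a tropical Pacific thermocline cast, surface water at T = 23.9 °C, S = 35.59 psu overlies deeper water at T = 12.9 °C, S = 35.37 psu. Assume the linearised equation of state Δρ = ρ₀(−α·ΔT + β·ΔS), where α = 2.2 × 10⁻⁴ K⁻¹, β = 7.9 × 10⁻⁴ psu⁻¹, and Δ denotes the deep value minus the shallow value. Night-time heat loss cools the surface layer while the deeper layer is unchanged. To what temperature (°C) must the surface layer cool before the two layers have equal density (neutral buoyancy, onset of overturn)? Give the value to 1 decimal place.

Neutral buoyancy requires Δρ = 0, i.e. −α(T_deep − T_surf′) + β(S_deep − S_surf) = 0.
T_surf′ = T_deep − (β/α)·ΔS = 12.9 − (7.9 × 10⁻⁴/2.2 × 10⁻⁴)·(-0.22) = 13.690 °C.
Cooling required: 23.9 − (13.690) = 10.210 °C.

13.7 °C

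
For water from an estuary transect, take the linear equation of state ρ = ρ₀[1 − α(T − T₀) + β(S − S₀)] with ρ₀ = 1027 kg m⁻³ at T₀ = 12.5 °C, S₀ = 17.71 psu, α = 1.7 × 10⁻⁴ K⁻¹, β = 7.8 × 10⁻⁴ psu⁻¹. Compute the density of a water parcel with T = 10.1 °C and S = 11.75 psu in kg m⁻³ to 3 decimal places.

1022.645 kg m⁻³

T − T₀ = -2.4 K, S − S₀ = -5.96 psu.
Bracket = 1 − α·(-2.4) + β·(-5.96) = 1 + (-4.2408 × 10⁻³) = 0.9957592.
ρ = 1027 × 0.9957592 = 1022.645 kg m⁻³.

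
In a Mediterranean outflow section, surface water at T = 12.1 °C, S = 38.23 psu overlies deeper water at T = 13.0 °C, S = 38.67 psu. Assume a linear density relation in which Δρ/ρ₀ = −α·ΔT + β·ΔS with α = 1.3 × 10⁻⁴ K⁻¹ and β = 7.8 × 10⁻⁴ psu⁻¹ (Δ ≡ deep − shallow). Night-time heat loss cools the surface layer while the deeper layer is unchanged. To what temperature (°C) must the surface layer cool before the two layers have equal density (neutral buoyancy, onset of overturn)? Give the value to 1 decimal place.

10.4 °C

Neutral buoyancy requires Δρ = 0, i.e. −α(T_deep − T_surf′) + β(S_deep − S_surf) = 0.
T_surf′ = T_deep − (β/α)·ΔS = 13.0 − (7.8 × 10⁻⁴/1.3 × 10⁻⁴)·(+0.44) = 10.360 °C.
Cooling required: 12.1 − (10.360) = 1.740 °C.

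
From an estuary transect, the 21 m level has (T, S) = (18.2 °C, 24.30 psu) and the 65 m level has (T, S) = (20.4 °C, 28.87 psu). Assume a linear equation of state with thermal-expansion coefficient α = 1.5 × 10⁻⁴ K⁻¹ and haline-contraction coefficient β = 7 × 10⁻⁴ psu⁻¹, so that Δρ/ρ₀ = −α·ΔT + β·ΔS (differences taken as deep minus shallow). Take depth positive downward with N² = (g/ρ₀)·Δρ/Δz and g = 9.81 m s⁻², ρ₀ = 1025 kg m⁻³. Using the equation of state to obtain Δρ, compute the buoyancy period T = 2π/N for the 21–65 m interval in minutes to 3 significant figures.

ΔT = +2.2 K, ΔS = +4.57 psu (deep − shallow).
Δρ/ρ₀ = −αΔT + βΔS = -3.30 × 10⁻⁴ + 3.199 × 10⁻³ = 2.869 × 10⁻³, so Δρ ≈ 2.941 kg m⁻³.
N² = (g/ρ₀)·Δρ/Δz = g·(Δρ/ρ₀)/Δz = 9.81 × 2.869 × 10⁻³ / 44 = 6.3966 × 10⁻⁴ s⁻².
N = √(6.3966 × 10⁻⁴) = 0.025292 rad s⁻¹ → T = 2π/N = 248.43 s = 4.1405 min ≈ 4.14 min.

4.14 min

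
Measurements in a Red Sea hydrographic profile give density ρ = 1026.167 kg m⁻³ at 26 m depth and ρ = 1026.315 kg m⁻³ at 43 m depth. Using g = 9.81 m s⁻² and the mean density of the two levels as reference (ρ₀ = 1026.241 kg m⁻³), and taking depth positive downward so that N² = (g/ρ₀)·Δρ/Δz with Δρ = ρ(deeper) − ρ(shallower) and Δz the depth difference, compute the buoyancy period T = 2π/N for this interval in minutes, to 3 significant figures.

11.5 min

Δρ = 1026.315 − 1026.167 = 0.148 kg m⁻³ over Δz = 43 − 26 = 17 m.
N² = (9.81/1026.241) × (0.148/17) = 8.3221 × 10⁻⁵ s⁻².
N = √(8.3221 × 10⁻⁵) = 9.1226 × 10⁻³ rad s⁻¹, so T = 2π/N = 688.75 s = 11.479 min ≈ 11.5 min.
A positive N² confirms static stability across the interval.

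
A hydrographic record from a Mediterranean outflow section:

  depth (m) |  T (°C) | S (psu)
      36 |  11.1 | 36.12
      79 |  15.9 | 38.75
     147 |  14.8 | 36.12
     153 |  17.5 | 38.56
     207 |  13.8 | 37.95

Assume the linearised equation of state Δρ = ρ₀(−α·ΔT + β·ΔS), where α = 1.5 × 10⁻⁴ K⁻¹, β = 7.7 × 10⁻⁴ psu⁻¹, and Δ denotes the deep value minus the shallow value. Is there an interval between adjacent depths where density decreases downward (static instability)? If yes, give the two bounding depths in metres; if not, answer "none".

Evaluate Δρ/ρ₀ = −αΔT + βΔS across each adjacent pair:
  36–79 m: −αΔT+βΔS = −(1.5 × 10⁻⁴)(+4.8)+(7.7 × 10⁻⁴)(+2.63) = 1.3 × 10⁻³ → stable
  79–147 m: −αΔT+βΔS = −(1.5 × 10⁻⁴)(-1.1)+(7.7 × 10⁻⁴)(-2.63) = -1.9 × 10⁻³ → UNSTABLE
  147–153 m: −αΔT+βΔS = −(1.5 × 10⁻⁴)(+2.7)+(7.7 × 10⁻⁴)(+2.44) = 1.5 × 10⁻³ → stable
  153–207 m: −αΔT+βΔS = −(1.5 × 10⁻⁴)(-3.7)+(7.7 × 10⁻⁴)(-0.61) = 8.5 × 10⁻⁵ → stable
The 79–147 m interval has Δρ < 0: lighter water underlies denser water.

79–147 m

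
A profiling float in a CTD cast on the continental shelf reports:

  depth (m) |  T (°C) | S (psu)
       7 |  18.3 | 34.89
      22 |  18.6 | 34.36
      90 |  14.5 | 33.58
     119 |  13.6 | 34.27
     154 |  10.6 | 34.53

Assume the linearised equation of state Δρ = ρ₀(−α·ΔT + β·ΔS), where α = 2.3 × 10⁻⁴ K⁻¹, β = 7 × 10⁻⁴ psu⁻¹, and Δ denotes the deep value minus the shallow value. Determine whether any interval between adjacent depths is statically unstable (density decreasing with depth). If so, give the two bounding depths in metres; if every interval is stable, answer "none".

7–22 m

Evaluate Δρ/ρ₀ = −αΔT + βΔS across each adjacent pair:
  7–22 m: −αΔT+βΔS = −(2.3 × 10⁻⁴)(+0.3)+(7 × 10⁻⁴)(-0.53) = -4.4 × 10⁻⁴ → UNSTABLE
  22–90 m: −αΔT+βΔS = −(2.3 × 10⁻⁴)(-4.1)+(7 × 10⁻⁴)(-0.78) = 4.0 × 10⁻⁴ → stable
  90–119 m: −αΔT+βΔS = −(2.3 × 10⁻⁴)(-0.9)+(7 × 10⁻⁴)(+0.69) = 6.9 × 10⁻⁴ → stable
  119–154 m: −αΔT+βΔS = −(2.3 × 10⁻⁴)(-3.0)+(7 × 10⁻⁴)(+0.26) = 8.7 × 10⁻⁴ → stable
The 7–22 m interval has Δρ < 0: lighter water underlies denser water.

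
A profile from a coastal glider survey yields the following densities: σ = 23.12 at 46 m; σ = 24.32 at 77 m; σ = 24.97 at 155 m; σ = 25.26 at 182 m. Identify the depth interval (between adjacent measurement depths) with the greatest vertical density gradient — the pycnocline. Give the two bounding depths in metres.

46–77 m

Compute the density gradient over each adjacent pair:
  46–77 m: Δρ/Δz = 1.20/31 = 0.039 kg m⁻⁴
  77–155 m: Δρ/Δz = 0.65/78 = 8.3 × 10⁻³ kg m⁻⁴
  155–182 m: Δρ/Δz = 0.29/27 = 0.011 kg m⁻⁴
The largest gradient is in the 46–77 m interval — the pycnocline.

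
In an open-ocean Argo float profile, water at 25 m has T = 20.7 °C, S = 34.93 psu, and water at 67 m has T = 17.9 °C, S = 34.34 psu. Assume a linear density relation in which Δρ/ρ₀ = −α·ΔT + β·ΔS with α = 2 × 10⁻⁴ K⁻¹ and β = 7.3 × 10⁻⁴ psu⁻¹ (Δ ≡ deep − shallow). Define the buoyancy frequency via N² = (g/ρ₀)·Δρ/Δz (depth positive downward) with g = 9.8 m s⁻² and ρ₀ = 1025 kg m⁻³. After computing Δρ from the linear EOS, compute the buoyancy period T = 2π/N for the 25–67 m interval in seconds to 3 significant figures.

1.14 × 10³ s

ΔT = -2.8 K, ΔS = -0.59 psu (deep − shallow).
Δρ/ρ₀ = −αΔT + βΔS = 5.60 × 10⁻⁴ − 4.307 × 10⁻⁴ = 1.293 × 10⁻⁴, so Δρ ≈ 0.1325 kg m⁻³.
N² = (g/ρ₀)·Δρ/Δz = g·(Δρ/ρ₀)/Δz = 9.8 × 1.293 × 10⁻⁴ / 42 = 3.0170 × 10⁻⁵ s⁻².
N = √(3.0170 × 10⁻⁵) = 5.4927 × 10⁻³ rad s⁻¹ → T = 2π/N = 1.1439 × 10³ s ≈ 1.14 × 10³ s.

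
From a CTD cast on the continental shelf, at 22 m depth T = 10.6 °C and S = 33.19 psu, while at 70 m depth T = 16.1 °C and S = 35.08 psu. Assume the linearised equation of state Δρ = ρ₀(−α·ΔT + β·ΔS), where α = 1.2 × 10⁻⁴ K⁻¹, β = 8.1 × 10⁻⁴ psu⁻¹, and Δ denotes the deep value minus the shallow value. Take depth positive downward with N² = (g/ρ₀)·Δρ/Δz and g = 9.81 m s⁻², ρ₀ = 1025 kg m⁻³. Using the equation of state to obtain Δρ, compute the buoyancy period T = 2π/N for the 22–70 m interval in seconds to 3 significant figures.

ΔT = +5.5 K, ΔS = +1.89 psu (deep − shallow).
Δρ/ρ₀ = −αΔT + βΔS = -6.60 × 10⁻⁴ + 1.5309 × 10⁻³ = 8.709 × 10⁻⁴, so Δρ ≈ 0.8927 kg m⁻³.
N² = (g/ρ₀)·Δρ/Δz = g·(Δρ/ρ₀)/Δz = 9.81 × 8.709 × 10⁻⁴ / 48 = 1.7799 × 10⁻⁴ s⁻².
N = √(1.7799 × 10⁻⁴) = 0.013341 rad s⁻¹ → T = 2π/N = 470.97 s ≈ 471 s.

471 s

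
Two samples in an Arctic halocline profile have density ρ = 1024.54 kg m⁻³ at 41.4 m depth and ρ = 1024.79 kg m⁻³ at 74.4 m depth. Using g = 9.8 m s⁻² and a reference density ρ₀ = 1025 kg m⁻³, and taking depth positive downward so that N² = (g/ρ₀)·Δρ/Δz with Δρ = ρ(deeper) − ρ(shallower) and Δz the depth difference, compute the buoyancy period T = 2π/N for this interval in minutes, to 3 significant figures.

12.3 min

Δρ = 1024.79 − 1024.54 = 0.25 kg m⁻³ over Δz = 74.4 − 41.4 = 33 m.
N² = (9.8/1025) × (0.25/33) = 7.2432 × 10⁻⁵ s⁻².
N = √(7.2432 × 10⁻⁵) = 8.5107 × 10⁻³ rad s⁻¹, so T = 2π/N = 738.27 s = 12.304 min ≈ 12.3 min.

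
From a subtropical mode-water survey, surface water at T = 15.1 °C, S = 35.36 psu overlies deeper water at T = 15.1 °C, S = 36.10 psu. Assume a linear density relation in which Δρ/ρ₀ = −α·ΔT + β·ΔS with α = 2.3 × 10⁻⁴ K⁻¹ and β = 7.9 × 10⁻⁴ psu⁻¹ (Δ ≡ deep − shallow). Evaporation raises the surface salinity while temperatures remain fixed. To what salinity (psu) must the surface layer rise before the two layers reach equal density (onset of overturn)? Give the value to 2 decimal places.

Neutral buoyancy requires −α(T_deep − T_surf) + β(S_deep − S_surf′) = 0.
S_surf′ = S_deep − (α/β)·ΔT = 36.10 − (2.3 × 10⁻⁴/7.9 × 10⁻⁴)·(+0.0) = 36.1000 psu.
Increase required: 36.1000 − 35.36 = 0.7400 psu.

36.10 psu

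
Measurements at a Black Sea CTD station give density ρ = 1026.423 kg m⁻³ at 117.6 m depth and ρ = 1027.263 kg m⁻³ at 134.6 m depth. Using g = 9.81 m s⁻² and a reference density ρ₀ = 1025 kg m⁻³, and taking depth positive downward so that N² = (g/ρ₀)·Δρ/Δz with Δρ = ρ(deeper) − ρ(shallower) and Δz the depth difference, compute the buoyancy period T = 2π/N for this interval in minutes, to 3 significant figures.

4.82 min

Δρ = 1027.263 − 1026.423 = 0.840 kg m⁻³ over Δz = 134.6 − 117.6 = 17 m.
N² = (9.81/1025) × (0.840/17) = 4.7291 × 10⁻⁴ s⁻².
N = √(4.7291 × 10⁻⁴) = 0.021746 rad s⁻¹, so T = 2π/N = 288.94 s = 4.8157 min ≈ 4.82 min.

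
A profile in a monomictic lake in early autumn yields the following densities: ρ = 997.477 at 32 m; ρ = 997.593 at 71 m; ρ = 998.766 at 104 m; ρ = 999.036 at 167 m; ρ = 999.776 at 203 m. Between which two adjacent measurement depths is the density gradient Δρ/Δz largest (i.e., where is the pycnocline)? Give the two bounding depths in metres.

71–104 m

Compute the density gradient over each adjacent pair:
  32–71 m: Δρ/Δz = 0.116/39 = 3.0 × 10⁻³ kg m⁻⁴
  71–104 m: Δρ/Δz = 1.173/33 = 0.036 kg m⁻⁴
  104–167 m: Δρ/Δz = 0.270/63 = 4.3 × 10⁻³ kg m⁻⁴
  167–203 m: Δρ/Δz = 0.740/36 = 0.021 kg m⁻⁴
The largest gradient is in the 71–104 m interval — the pycnocline.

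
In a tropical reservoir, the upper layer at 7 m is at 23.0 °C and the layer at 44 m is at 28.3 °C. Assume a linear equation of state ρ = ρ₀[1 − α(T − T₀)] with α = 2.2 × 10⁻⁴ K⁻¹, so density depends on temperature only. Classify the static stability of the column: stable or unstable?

ΔT = 28.3 − 23.0 = +5.3 K, so Δρ/ρ₀ = −αΔT = -1.166 × 10⁻³.
Δρ/ρ₀ < 0, so Δρ < 0: deeper water is lighter → statically unstable; the column would overturn.

unstable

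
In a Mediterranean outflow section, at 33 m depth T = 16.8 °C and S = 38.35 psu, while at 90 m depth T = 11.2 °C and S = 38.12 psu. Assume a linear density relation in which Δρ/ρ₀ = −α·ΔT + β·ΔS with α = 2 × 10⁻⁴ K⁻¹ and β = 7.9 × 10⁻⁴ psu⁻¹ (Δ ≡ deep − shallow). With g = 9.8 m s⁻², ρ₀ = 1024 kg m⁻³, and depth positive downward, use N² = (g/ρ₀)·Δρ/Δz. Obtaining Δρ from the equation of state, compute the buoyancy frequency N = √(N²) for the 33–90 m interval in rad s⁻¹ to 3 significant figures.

0.0127 rad s⁻¹

ΔT = -5.6 K, ΔS = -0.23 psu (deep − shallow).
Δρ/ρ₀ = −αΔT + βΔS = 1.12 × 10⁻³ − 1.817 × 10⁻⁴ = 9.383 × 10⁻⁴, so Δρ ≈ 0.9608 kg m⁻³.
N² = (g/ρ₀)·Δρ/Δz = g·(Δρ/ρ₀)/Δz = 9.8 × 9.383 × 10⁻⁴ / 57 = 1.6132 × 10⁻⁴ s⁻².
N = √(1.6132 × 10⁻⁴) = 0.012701 rad s⁻¹ ≈ 0.0127 rad s⁻¹.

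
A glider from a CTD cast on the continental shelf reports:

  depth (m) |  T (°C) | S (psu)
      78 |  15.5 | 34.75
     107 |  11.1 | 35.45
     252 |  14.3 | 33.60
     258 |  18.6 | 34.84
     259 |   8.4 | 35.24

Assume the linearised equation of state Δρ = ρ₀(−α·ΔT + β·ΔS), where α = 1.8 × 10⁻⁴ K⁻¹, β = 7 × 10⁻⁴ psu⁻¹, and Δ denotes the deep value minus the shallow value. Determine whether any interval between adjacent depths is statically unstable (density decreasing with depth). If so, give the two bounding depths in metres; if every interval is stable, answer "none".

Evaluate Δρ/ρ₀ = −αΔT + βΔS across each adjacent pair:
  78–107 m: −αΔT+βΔS = −(1.8 × 10⁻⁴)(-4.4)+(7 × 10⁻⁴)(+0.70) = 1.3 × 10⁻³ → stable
  107–252 m: −αΔT+βΔS = −(1.8 × 10⁻⁴)(+3.2)+(7 × 10⁻⁴)(-1.85) = -1.9 × 10⁻³ → UNSTABLE
  252–258 m: −αΔT+βΔS = −(1.8 × 10⁻⁴)(+4.3)+(7 × 10⁻⁴)(+1.24) = 9.4 × 10⁻⁵ → stable
  258–259 m: −αΔT+βΔS = −(1.8 × 10⁻⁴)(-10.2)+(7 × 10⁻⁴)(+0.40) = 2.1 × 10⁻³ → stable
The 107–252 m interval has Δρ < 0: lighter water underlies denser water.

107–252 m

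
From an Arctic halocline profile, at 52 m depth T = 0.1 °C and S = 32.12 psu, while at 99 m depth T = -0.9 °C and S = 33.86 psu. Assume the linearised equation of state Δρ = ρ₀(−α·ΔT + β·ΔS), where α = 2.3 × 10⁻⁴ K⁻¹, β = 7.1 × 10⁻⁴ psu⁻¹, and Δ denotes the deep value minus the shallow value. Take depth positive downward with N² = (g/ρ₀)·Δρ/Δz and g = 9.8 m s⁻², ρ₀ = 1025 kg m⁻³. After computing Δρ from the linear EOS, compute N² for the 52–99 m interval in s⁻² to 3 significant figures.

ΔT = -1.0 K, ΔS = +1.74 psu (deep − shallow).
Δρ/ρ₀ = −αΔT + βΔS = 2.30 × 10⁻⁴ + 1.2354 × 10⁻³ = 1.4654 × 10⁻³, so Δρ ≈ 1.502 kg m⁻³.
N² = (g/ρ₀)·Δρ/Δz = g·(Δρ/ρ₀)/Δz = 9.8 × 1.4654 × 10⁻³ / 47 = 3.0555 × 10⁻⁴ s⁻² ≈ 3.06 × 10⁻⁴ s⁻².

3.06 × 10⁻⁴ s⁻²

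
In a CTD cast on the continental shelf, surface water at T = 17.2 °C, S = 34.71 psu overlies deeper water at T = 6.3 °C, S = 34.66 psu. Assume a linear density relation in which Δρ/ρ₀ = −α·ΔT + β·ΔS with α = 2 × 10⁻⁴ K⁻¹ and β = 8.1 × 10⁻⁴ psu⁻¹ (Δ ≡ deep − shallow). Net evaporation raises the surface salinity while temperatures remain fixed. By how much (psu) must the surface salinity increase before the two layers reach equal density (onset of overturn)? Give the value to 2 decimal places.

Neutral buoyancy requires −α(T_deep − T_surf) + β(S_deep − S_surf′) = 0.
S_surf′ = S_deep − (α/β)·ΔT = 34.66 − (2 × 10⁻⁴/8.1 × 10⁻⁴)·(-10.9) = 37.3514 psu.
Increase required: 37.3514 − 34.71 = 2.6414 psu.

2.64 psu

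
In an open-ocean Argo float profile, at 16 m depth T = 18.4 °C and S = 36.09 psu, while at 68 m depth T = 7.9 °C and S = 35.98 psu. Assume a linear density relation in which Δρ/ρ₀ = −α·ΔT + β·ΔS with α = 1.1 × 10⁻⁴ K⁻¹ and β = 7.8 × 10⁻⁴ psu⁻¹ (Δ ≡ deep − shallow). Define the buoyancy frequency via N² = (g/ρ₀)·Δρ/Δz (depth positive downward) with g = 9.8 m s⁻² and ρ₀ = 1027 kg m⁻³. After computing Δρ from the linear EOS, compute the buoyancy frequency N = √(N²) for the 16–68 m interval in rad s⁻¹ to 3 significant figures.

ΔT = -10.5 K, ΔS = -0.11 psu (deep − shallow).
Δρ/ρ₀ = −αΔT + βΔS = 1.155 × 10⁻³ − 8.58 × 10⁻⁵ = 1.0692 × 10⁻³, so Δρ ≈ 1.098 kg m⁻³.
N² = (g/ρ₀)·Δρ/Δz = g·(Δρ/ρ₀)/Δz = 9.8 × 1.0692 × 10⁻³ / 52 = 2.0150 × 10⁻⁴ s⁻².
N = √(2.0150 × 10⁻⁴) = 0.014195 rad s⁻¹ ≈ 0.0142 rad s⁻¹.

0.0142 rad s⁻¹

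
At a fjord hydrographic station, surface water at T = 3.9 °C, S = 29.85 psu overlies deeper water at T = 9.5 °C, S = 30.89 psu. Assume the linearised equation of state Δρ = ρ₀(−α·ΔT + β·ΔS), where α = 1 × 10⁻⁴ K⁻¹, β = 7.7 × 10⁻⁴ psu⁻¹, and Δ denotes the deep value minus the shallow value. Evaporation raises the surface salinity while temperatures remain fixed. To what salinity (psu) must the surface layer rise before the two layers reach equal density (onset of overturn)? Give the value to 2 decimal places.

30.16 psu

Neutral buoyancy requires −α(T_deep − T_surf) + β(S_deep − S_surf′) = 0.
S_surf′ = S_deep − (α/β)·ΔT = 30.89 − (1 × 10⁻⁴/7.7 × 10⁻⁴)·(+5.6) = 30.1627 psu.
Increase required: 30.1627 − 29.85 = 0.3127 psu.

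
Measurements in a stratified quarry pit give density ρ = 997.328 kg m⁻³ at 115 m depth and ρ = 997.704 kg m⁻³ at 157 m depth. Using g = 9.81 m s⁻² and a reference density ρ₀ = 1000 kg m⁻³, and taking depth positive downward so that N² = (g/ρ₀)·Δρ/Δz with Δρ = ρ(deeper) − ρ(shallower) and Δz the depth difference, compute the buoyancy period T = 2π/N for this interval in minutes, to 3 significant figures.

11.2 min

Δρ = 997.704 − 997.328 = 0.376 kg m⁻³ over Δz = 157 − 115 = 42 m.
N² = (9.81/1000) × (0.376/42) = 8.7823 × 10⁻⁵ s⁻².
N = √(8.7823 × 10⁻⁵) = 9.3714 × 10⁻³ rad s⁻¹, so T = 2π/N = 670.46 s = 11.174 min ≈ 11.2 min.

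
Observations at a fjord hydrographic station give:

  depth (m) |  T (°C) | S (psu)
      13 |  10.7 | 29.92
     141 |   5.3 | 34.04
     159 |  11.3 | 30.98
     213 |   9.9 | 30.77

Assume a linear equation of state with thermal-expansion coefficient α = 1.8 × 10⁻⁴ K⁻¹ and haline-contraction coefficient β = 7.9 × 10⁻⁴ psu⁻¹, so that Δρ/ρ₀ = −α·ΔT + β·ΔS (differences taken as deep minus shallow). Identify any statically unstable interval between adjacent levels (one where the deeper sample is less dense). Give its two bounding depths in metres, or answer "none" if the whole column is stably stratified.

141–159 m

Evaluate Δρ/ρ₀ = −αΔT + βΔS across each adjacent pair:
  13–141 m: −αΔT+βΔS = −(1.8 × 10⁻⁴)(-5.4)+(7.9 × 10⁻⁴)(+4.12) = 4.2 × 10⁻³ → stable
  141–159 m: −αΔT+βΔS = −(1.8 × 10⁻⁴)(+6.0)+(7.9 × 10⁻⁴)(-3.06) = -3.5 × 10⁻³ → UNSTABLE
  159–213 m: −αΔT+βΔS = −(1.8 × 10⁻⁴)(-1.4)+(7.9 × 10⁻⁴)(-0.21) = 8.6 × 10⁻⁵ → stable
The 141–159 m interval has Δρ < 0: lighter water underlies denser water.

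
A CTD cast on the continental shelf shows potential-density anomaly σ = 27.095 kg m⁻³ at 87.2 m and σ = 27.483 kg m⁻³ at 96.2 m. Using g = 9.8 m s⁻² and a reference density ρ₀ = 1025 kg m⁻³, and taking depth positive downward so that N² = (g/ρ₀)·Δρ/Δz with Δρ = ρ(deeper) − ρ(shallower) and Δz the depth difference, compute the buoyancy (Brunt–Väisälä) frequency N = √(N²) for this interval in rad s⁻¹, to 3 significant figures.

Δρ = 1027.483 − 1027.095 = 0.388 kg m⁻³ over Δz = 96.2 − 87.2 = 9 m.
N² = (9.8/1025) × (0.388/9) = 4.1218 × 10⁻⁴ s⁻².
N = √(4.1218 × 10⁻⁴) = 0.020302 rad s⁻¹ ≈ 0.0203 rad s⁻¹.

0.0203 rad s⁻¹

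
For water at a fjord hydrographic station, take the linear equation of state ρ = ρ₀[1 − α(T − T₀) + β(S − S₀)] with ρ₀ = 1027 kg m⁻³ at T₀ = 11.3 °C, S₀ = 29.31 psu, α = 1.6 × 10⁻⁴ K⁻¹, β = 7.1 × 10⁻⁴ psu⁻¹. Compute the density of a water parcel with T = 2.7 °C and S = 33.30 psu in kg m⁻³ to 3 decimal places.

1031.323 kg m⁻³

T − T₀ = -8.6 K, S − S₀ = +3.99 psu.
Bracket = 1 − α·(-8.6) + β·(+3.99) = 1 + (4.2089 × 10⁻³) = 1.0042089.
ρ = 1027 × 1.0042089 = 1031.323 kg m⁻³.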